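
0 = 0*1208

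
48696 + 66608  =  115304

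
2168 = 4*542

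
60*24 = 1440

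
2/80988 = 1/40494 = 0.00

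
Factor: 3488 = 2^5 * 109^1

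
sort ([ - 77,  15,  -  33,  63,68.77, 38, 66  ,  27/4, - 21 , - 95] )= [-95, - 77, - 33, - 21,27/4,15,38,63,66,68.77 ] 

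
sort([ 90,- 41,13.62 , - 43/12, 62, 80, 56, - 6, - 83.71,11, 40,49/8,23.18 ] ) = [ - 83.71, - 41,-6, - 43/12, 49/8,11, 13.62, 23.18,  40,  56 , 62,80, 90] 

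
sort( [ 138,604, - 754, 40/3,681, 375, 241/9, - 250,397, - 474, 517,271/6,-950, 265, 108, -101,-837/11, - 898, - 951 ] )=[ - 951, - 950 , - 898, - 754 , - 474, - 250, - 101, - 837/11,  40/3  ,  241/9, 271/6,108, 138, 265, 375,397, 517,  604,  681]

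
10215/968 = 10215/968 = 10.55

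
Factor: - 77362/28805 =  - 94/35 = - 2^1*  5^( - 1)*7^( - 1)*47^1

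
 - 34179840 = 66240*( -516 )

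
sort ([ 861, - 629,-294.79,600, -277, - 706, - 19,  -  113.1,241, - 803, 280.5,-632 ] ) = [ - 803, - 706, - 632, - 629, - 294.79, - 277, - 113.1,-19, 241, 280.5, 600, 861]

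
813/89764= 813/89764  =  0.01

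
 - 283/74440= - 1 + 74157/74440 =- 0.00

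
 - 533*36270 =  - 19331910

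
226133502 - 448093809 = - 221960307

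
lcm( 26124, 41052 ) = 287364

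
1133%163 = 155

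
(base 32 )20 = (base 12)54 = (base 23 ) 2I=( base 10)64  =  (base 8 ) 100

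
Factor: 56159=89^1  *631^1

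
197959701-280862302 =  - 82902601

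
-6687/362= - 19 + 191/362 = -18.47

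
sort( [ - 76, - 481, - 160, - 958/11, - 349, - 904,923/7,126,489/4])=[ - 904,-481, - 349,  -  160,  -  958/11, - 76 , 489/4, 126 , 923/7 ]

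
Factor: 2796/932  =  3^1 = 3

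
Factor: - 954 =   -  2^1 * 3^2 * 53^1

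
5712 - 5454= 258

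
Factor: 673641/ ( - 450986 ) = - 2^( - 1)*3^2*29^2*89^1*225493^(-1)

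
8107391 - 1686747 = 6420644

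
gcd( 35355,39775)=5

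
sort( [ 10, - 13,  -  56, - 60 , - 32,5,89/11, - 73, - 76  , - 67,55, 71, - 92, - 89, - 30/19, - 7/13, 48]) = [  -  92,  -  89 , -76, - 73 , - 67, - 60,- 56,-32 ,-13, - 30/19, - 7/13,5,89/11,  10, 48, 55, 71]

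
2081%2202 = 2081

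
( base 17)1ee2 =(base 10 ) 9199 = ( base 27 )cgj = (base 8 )21757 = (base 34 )7wj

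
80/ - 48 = -2 + 1/3  =  - 1.67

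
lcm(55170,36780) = 110340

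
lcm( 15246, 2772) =30492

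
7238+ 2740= 9978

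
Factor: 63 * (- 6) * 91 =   -  34398= - 2^1*3^3*7^2 * 13^1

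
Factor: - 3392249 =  - 7^1*484607^1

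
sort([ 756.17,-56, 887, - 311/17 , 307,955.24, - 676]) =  [ - 676,-56, -311/17, 307,756.17,887, 955.24] 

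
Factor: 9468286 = 2^1* 17^1*278479^1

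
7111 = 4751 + 2360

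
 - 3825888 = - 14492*264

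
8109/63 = 128  +  5/7=128.71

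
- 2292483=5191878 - 7484361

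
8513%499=30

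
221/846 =221/846=0.26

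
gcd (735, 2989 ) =49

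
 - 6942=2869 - 9811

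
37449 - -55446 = 92895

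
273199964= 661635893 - 388435929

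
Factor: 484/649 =44/59 = 2^2*11^1* 59^(-1)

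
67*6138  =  411246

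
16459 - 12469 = 3990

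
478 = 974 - 496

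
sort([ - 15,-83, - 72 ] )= [  -  83, - 72 , - 15]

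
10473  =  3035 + 7438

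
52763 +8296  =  61059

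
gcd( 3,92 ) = 1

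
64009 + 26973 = 90982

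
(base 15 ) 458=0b1111010111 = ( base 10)983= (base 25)1E8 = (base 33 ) TQ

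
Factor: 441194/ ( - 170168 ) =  - 923/356=-2^( - 2 )*13^1*71^1*89^( - 1) 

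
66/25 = 2+16/25= 2.64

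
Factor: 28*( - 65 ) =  - 2^2*5^1 * 7^1 * 13^1  =  - 1820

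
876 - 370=506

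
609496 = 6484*94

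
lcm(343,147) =1029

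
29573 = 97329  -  67756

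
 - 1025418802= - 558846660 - 466572142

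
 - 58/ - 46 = 1 + 6/23 = 1.26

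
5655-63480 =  - 57825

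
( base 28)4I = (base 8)202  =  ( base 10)130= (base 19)6G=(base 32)42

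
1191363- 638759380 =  - 637568017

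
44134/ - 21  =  -44134/21  =  -  2101.62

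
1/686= 1/686 = 0.00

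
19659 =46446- 26787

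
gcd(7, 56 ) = 7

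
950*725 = 688750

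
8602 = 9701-1099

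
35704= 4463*8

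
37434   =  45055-7621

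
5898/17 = 346+16/17= 346.94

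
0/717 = 0 = 0.00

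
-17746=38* (-467 ) 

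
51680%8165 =2690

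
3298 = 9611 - 6313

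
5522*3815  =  21066430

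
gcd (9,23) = 1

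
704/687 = 1 + 17/687 = 1.02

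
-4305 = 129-4434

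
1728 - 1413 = 315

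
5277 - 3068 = 2209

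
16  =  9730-9714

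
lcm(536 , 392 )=26264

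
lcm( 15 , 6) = 30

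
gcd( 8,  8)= 8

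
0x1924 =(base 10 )6436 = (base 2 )1100100100100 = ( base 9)8741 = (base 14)24ba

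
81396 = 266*306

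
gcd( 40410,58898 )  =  2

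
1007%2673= 1007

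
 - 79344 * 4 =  - 317376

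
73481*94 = 6907214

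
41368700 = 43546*950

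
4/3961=4/3961 = 0.00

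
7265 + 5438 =12703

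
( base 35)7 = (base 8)7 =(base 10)7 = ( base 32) 7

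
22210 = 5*4442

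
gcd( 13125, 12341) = 7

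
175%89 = 86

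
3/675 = 1/225 = 0.00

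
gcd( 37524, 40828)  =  236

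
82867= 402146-319279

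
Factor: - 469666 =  - 2^1*234833^1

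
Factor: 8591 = 11^2 * 71^1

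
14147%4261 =1364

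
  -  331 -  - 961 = 630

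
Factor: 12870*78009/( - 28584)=-2^(-2 )*3^1*5^1*11^1*13^1*397^( - 1)*26003^1= - 55776435/1588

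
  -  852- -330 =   -  522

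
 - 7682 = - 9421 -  - 1739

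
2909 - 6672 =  - 3763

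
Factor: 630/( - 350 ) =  - 3^2*5^( - 1) = - 9/5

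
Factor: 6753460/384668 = 1688365/96167 = 5^1 * 7^1*48239^1*96167^( - 1) 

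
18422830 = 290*63527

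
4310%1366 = 212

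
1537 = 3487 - 1950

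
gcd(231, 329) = 7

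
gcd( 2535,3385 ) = 5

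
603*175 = 105525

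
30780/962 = 31 + 479/481= 32.00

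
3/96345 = 1/32115  =  0.00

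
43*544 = 23392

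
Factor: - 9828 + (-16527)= - 3^1*5^1*7^1*251^1 = - 26355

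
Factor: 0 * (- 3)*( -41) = 0^1 = 0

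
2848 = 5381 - 2533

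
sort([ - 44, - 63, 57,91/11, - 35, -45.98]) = [ - 63, - 45.98, - 44, - 35, 91/11, 57] 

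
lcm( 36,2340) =2340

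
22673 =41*553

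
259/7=37 = 37.00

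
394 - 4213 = -3819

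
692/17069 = 692/17069 = 0.04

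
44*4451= 195844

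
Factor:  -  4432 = - 2^4*277^1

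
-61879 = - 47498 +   -  14381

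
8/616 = 1/77=0.01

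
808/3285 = 808/3285 =0.25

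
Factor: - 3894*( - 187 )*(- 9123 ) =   -  2^1*3^2*11^2 * 17^1*59^1*3041^1 = -6643167894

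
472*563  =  265736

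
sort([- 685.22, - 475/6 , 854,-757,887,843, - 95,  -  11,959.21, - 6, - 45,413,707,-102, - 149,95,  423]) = [- 757, - 685.22, - 149, - 102,-95,-475/6, - 45, - 11,-6,95,413, 423, 707,843,854,887,959.21 ]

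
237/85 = 237/85 = 2.79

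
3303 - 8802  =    -  5499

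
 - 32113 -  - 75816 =43703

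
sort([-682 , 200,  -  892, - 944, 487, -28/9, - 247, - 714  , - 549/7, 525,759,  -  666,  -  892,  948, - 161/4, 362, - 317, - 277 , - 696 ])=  [ - 944, - 892, - 892, - 714, - 696, - 682, - 666, - 317 , - 277, - 247, - 549/7  , - 161/4, - 28/9, 200,362, 487,  525,  759, 948] 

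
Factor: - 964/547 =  - 2^2* 241^1*547^( - 1 )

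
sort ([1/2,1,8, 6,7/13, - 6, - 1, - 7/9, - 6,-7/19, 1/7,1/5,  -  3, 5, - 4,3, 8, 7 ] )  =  [ - 6, - 6,-4, - 3, - 1, - 7/9, - 7/19,1/7,1/5, 1/2, 7/13, 1, 3,5,6,7, 8,  8] 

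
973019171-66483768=906535403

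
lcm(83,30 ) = 2490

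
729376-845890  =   - 116514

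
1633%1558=75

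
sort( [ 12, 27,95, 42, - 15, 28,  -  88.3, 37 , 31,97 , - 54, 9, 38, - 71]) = [ - 88.3,-71,-54, - 15, 9,  12, 27, 28, 31,37  ,  38, 42 , 95, 97] 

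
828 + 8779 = 9607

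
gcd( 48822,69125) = 79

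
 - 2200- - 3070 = 870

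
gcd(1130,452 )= 226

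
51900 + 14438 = 66338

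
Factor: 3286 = 2^1 * 31^1*53^1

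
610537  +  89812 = 700349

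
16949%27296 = 16949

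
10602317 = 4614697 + 5987620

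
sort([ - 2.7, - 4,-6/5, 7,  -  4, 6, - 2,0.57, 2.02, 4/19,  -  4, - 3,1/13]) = [- 4, - 4, - 4, - 3, - 2.7, - 2, - 6/5, 1/13,4/19, 0.57, 2.02 , 6,  7 ]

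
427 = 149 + 278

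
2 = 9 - 7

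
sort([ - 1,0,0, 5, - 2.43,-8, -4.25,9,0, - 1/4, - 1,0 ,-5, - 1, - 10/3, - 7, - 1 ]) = [ - 8, - 7, - 5, - 4.25, - 10/3,  -  2.43 , - 1, - 1, - 1, - 1, - 1/4, 0,  0, 0,0,5,9]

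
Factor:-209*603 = - 126027 = - 3^2*11^1* 19^1*67^1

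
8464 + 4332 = 12796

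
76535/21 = 76535/21 = 3644.52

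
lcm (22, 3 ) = 66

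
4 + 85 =89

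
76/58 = 1 + 9/29 = 1.31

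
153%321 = 153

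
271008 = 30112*9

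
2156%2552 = 2156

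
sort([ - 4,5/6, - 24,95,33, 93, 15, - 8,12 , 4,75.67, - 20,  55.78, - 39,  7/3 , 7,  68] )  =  [  -  39, - 24  , - 20, - 8,  -  4,5/6  ,  7/3,4 , 7 , 12, 15, 33,55.78, 68,75.67 , 93 , 95]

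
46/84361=46/84361 = 0.00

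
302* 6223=1879346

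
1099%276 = 271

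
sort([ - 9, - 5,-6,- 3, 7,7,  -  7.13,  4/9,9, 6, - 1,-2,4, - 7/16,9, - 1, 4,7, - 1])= [ - 9, -7.13, - 6, - 5, - 3, - 2, - 1, - 1, - 1, - 7/16,  4/9, 4,4,6, 7, 7,7,9,  9] 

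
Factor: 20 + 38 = 58=2^1 * 29^1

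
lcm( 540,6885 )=27540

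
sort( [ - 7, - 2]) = [ - 7, - 2 ] 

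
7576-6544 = 1032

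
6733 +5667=12400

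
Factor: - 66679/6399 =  - 3^(-4 )*79^( - 1 )*131^1 * 509^1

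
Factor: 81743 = 43^1*1901^1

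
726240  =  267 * 2720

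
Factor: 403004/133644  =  3^( - 1)*43^( - 1)*389^1 = 389/129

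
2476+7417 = 9893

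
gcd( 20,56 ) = 4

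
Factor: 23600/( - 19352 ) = - 2^1 * 5^2*41^ ( - 1 ) = - 50/41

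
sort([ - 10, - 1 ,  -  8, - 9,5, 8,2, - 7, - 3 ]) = [ - 10, - 9, - 8,- 7, - 3,  -  1,2,5, 8] 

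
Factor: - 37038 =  - 2^1 *3^1*6173^1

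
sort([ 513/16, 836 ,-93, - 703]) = [ - 703, - 93, 513/16 , 836 ]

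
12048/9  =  1338 + 2/3 = 1338.67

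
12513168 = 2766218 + 9746950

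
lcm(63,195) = 4095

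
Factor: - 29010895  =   - 5^1*109^1 * 53231^1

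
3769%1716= 337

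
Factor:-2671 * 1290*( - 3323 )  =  2^1 * 3^1 * 5^1 * 43^1*2671^1 * 3323^1 =11449695570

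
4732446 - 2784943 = 1947503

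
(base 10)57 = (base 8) 71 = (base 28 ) 21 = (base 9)63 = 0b111001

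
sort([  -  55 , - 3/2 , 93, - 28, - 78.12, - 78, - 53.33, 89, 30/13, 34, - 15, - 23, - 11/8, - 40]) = [-78.12, - 78, - 55, - 53.33, - 40,-28, - 23, - 15, - 3/2,-11/8 , 30/13, 34,89, 93]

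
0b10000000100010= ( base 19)13ei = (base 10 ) 8226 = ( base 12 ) 4916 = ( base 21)IDF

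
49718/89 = 49718/89 = 558.63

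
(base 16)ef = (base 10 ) 239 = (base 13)155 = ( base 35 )6t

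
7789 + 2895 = 10684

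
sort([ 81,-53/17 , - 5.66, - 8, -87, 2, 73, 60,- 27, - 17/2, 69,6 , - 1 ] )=[ - 87, - 27, - 17/2, - 8, - 5.66, - 53/17, - 1, 2, 6, 60, 69,73, 81]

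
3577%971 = 664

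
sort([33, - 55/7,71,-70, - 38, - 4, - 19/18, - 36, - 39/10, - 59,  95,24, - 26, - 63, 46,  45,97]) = [ - 70, - 63, - 59, - 38, - 36, - 26 ,- 55/7, - 4, - 39/10 , - 19/18,24, 33,45 , 46, 71, 95,  97 ]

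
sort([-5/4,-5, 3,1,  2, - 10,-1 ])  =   [-10,-5, - 5/4, - 1,  1, 2, 3 ] 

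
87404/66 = 43702/33 = 1324.30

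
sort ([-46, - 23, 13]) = [ - 46, - 23, 13 ]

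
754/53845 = 754/53845 = 0.01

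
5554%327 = 322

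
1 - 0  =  1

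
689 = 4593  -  3904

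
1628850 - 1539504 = 89346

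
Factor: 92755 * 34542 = 2^1*3^2*5^1*13^1*19^1*101^1*1427^1 = 3203943210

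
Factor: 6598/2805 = 2^1 *3^ ( - 1)*5^(-1)*11^(-1 )*17^( - 1 ) * 3299^1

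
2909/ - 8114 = -1+5205/8114  =  - 0.36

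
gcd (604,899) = 1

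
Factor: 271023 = 3^1* 61^1*1481^1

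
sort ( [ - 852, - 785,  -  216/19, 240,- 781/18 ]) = [-852 ,-785, - 781/18,-216/19, 240]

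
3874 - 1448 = 2426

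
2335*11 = 25685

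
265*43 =11395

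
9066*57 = 516762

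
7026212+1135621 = 8161833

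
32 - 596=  - 564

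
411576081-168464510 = 243111571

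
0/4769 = 0 = 0.00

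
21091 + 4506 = 25597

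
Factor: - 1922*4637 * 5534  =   - 49320745676 = - 2^2 * 31^2*2767^1*4637^1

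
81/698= 81/698 = 0.12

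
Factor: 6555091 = 83^1 * 78977^1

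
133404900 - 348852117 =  - 215447217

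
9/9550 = 9/9550  =  0.00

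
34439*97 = 3340583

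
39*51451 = 2006589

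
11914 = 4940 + 6974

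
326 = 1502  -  1176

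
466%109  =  30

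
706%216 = 58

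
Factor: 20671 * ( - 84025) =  - 5^2*  7^1 * 2953^1 * 3361^1 = - 1736880775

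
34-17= 17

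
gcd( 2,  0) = 2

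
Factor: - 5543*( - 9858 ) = 2^1 * 3^1*23^1*31^1* 53^1*241^1 = 54642894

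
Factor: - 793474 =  - 2^1*11^1*36067^1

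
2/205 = 2/205  =  0.01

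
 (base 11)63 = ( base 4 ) 1011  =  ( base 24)2L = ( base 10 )69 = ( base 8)105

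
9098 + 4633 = 13731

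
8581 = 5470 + 3111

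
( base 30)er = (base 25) hm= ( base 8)677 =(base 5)3242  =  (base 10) 447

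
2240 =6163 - 3923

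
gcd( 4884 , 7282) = 22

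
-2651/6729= -1+4078/6729=- 0.39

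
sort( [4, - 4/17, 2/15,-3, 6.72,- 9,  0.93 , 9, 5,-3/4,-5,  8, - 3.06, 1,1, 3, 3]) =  [  -  9,-5,-3.06, - 3,-3/4 ,-4/17, 2/15, 0.93, 1, 1, 3,3 , 4,5, 6.72, 8,9 ]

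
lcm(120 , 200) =600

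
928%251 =175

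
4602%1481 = 159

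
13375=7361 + 6014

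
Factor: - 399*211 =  - 84189 = - 3^1*7^1*19^1*211^1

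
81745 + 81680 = 163425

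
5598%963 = 783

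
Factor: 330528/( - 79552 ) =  - 2^( - 1) *3^1*113^(- 1)*313^1  =  - 939/226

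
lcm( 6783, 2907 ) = 20349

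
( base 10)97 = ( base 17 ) 5c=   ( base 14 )6D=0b1100001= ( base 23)45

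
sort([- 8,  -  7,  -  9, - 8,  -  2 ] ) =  [ - 9, - 8,-8, - 7,  -  2 ]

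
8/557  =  8/557= 0.01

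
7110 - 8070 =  - 960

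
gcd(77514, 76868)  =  2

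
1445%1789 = 1445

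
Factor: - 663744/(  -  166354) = 331872/83177 = 2^5*3^1*3457^1 *83177^( - 1 ) 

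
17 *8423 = 143191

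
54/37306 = 27/18653=0.00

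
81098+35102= 116200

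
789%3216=789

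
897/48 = 299/16= 18.69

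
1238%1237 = 1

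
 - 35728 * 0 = 0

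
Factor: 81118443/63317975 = 3^1 * 5^( -2)*19^(-1 ) *137^(- 1 )*139^( - 1)*3862783^1 = 11588349/9045425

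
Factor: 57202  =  2^1*37^1 * 773^1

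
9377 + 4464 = 13841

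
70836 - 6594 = 64242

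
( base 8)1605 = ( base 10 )901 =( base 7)2425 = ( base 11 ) 74a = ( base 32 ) s5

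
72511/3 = 72511/3 = 24170.33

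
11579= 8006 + 3573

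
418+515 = 933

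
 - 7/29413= - 7/29413  =  - 0.00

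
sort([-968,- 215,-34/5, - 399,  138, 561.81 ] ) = [ - 968, - 399, - 215, - 34/5,138,561.81] 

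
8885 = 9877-992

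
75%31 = 13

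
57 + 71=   128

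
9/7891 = 9/7891  =  0.00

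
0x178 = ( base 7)1045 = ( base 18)12g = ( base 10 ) 376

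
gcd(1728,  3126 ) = 6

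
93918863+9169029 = 103087892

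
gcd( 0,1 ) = 1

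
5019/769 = 5019/769 = 6.53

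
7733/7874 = 7733/7874 = 0.98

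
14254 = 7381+6873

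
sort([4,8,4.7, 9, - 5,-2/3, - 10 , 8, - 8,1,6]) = [ - 10, - 8,- 5, - 2/3,1, 4,4.7,6, 8, 8,9]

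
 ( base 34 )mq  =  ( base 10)774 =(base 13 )477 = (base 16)306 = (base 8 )1406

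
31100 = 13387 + 17713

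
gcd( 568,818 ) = 2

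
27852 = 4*6963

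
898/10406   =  449/5203 = 0.09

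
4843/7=691+6/7 = 691.86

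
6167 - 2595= 3572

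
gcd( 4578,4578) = 4578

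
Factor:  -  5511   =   - 3^1*11^1*167^1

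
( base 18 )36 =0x3c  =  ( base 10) 60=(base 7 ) 114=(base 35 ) 1p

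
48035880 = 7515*6392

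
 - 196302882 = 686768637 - 883071519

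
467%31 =2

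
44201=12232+31969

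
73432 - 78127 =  - 4695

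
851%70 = 11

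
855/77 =11 + 8/77 = 11.10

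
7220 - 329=6891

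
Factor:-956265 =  - 3^1*5^1*37^1*1723^1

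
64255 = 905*71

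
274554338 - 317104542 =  - 42550204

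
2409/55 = 43 + 4/5=43.80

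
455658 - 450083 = 5575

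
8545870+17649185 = 26195055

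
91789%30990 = 29809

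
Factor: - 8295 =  - 3^1*5^1*7^1*79^1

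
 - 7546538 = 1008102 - 8554640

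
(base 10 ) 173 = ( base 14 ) c5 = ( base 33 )58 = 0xAD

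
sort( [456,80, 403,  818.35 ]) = [ 80 , 403,456, 818.35 ]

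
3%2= 1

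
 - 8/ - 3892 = 2/973 = 0.00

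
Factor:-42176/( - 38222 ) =2^5*29^(- 1 ) = 32/29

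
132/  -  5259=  - 44/1753  =  - 0.03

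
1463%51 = 35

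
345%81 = 21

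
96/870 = 16/145=0.11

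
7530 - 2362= 5168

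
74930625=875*85635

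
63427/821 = 63427/821  =  77.26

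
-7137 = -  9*793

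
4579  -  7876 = -3297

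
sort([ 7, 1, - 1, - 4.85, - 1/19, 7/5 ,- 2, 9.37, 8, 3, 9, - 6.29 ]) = [ - 6.29,-4.85, - 2, - 1, - 1/19,1, 7/5, 3, 7,8,9,9.37]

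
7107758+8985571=16093329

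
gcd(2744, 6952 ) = 8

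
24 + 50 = 74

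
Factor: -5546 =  - 2^1*47^1*59^1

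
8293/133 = 62 +47/133 = 62.35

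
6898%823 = 314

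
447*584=261048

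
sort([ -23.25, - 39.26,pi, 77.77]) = [ - 39.26 , - 23.25,pi, 77.77]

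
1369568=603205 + 766363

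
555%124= 59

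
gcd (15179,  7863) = 1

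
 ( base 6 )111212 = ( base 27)CMQ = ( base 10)9368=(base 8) 22230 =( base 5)244433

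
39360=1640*24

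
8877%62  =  11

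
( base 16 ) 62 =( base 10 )98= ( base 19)53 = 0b1100010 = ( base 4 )1202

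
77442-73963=3479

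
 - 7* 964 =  - 6748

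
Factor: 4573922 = 2^1*2286961^1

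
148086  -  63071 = 85015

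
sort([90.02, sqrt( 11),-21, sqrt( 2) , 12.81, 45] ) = [ - 21,sqrt( 2 ), sqrt( 11)  ,  12.81, 45, 90.02 ] 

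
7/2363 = 7/2363 = 0.00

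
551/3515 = 29/185=0.16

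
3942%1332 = 1278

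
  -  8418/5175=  - 122/75 = - 1.63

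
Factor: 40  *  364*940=13686400 = 2^7*  5^2*7^1*13^1*47^1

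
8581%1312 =709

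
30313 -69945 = - 39632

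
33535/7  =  4790 + 5/7 = 4790.71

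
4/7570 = 2/3785=0.00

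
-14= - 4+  - 10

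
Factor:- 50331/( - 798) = 2^( - 1)*7^(-1) * 883^1= 883/14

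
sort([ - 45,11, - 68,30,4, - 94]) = [ - 94, - 68, - 45,4,11,30 ] 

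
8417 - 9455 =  -1038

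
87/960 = 29/320 = 0.09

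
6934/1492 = 4 + 483/746= 4.65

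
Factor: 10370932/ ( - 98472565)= - 2^2*5^(-1)*11^1*13^1*18131^1*19694513^( - 1 ) 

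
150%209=150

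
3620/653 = 5 + 355/653 = 5.54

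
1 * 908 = 908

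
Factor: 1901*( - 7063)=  - 7^1*1009^1*1901^1 = - 13426763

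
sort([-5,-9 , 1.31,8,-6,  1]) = [ - 9, - 6, - 5,1,1.31, 8 ]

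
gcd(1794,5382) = 1794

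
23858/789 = 23858/789 = 30.24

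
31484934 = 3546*8879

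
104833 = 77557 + 27276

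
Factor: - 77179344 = - 2^4*3^1*11^1*146173^1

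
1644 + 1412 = 3056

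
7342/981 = 7 + 475/981 = 7.48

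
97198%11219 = 7446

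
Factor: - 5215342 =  - 2^1*11^2*23^1*937^1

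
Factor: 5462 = 2^1*2731^1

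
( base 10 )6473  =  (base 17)156D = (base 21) EE5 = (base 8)14511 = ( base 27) 8nk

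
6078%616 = 534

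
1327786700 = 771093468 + 556693232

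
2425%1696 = 729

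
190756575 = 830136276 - 639379701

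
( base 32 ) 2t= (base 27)3c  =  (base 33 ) 2R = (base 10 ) 93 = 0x5D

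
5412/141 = 1804/47=   38.38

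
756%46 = 20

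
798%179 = 82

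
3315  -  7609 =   -  4294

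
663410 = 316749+346661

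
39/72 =13/24 = 0.54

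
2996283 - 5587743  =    -  2591460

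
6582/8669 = 6582/8669 = 0.76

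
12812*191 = 2447092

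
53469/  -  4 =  - 13368 + 3/4= -13367.25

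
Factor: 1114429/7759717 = 7^ (-1)*23^( - 1)*197^1 * 5657^1 * 48197^(-1) 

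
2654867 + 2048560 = 4703427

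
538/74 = 7 + 10/37 = 7.27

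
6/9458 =3/4729 =0.00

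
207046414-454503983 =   -  247457569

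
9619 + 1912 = 11531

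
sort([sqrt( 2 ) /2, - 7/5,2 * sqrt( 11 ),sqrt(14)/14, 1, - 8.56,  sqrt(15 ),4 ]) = [ - 8.56, - 7/5,sqrt( 14 )/14 , sqrt( 2 ) /2,1, sqrt( 15), 4 , 2 *sqrt( 11)]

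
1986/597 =3 + 65/199=   3.33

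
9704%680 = 184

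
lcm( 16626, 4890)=83130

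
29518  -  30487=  - 969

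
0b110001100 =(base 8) 614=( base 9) 480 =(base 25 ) fl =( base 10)396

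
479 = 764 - 285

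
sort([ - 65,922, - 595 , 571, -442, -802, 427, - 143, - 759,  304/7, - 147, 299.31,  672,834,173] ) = [-802, - 759, - 595, - 442,- 147,-143,  -  65,304/7, 173, 299.31,  427, 571,672,834, 922]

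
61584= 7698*8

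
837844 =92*9107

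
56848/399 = 142+10/21 =142.48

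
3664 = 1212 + 2452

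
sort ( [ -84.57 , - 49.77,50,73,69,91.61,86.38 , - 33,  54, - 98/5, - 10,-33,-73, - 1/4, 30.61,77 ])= [ - 84.57 ,- 73, - 49.77, - 33, - 33,-98/5, - 10, - 1/4 , 30.61,50,54,69,73, 77,86.38,91.61 ] 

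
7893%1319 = 1298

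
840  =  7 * 120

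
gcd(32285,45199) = 6457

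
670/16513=670/16513 = 0.04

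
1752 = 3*584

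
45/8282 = 45/8282= 0.01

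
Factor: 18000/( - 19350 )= - 40/43 = - 2^3 * 5^1*43^( - 1 ) 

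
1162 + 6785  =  7947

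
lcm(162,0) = 0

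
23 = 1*23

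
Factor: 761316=2^2*3^1*63443^1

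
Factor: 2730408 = 2^3*3^1*29^1 * 3923^1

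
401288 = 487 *824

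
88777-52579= 36198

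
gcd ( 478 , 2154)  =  2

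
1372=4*343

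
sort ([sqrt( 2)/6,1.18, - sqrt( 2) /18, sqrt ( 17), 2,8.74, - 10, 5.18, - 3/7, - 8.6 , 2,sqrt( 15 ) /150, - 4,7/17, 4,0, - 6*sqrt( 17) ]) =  [ - 6*  sqrt( 17), - 10, - 8.6, - 4, - 3/7, - sqrt( 2 ) /18  ,  0,sqrt ( 15)/150,sqrt(2)/6,7/17,1.18,2,2,4,sqrt( 17),5.18  ,  8.74]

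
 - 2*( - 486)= 972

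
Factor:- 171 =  - 3^2*19^1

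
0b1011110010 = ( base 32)NI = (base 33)ms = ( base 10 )754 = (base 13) 460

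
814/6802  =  407/3401 = 0.12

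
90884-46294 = 44590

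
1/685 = 1/685 = 0.00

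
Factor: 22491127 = 61^1*307^1* 1201^1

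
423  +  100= 523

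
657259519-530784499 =126475020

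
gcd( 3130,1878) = 626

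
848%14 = 8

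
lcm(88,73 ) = 6424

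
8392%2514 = 850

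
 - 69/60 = -23/20  =  - 1.15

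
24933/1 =24933 = 24933.00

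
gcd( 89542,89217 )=1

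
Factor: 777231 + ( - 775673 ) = 1558 = 2^1 * 19^1*41^1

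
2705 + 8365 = 11070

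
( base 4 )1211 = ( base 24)45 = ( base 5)401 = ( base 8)145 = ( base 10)101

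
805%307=191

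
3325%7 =0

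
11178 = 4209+6969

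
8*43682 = 349456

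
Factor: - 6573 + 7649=1076 = 2^2*269^1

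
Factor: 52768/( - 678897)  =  - 2^5*3^(  -  2)*17^1 * 97^1 * 241^( - 1)*313^(-1)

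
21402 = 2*10701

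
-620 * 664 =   -  411680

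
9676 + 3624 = 13300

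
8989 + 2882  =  11871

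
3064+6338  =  9402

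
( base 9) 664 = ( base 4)20200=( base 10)544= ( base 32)h0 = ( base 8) 1040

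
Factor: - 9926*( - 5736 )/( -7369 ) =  - 56935536/7369 = - 2^4*3^1*7^1*239^1*709^1*7369^( - 1 )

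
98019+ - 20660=77359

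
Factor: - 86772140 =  - 2^2*5^1*7^4*13^1*139^1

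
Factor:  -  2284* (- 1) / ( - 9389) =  - 2^2 * 41^ (-1)*229^( - 1)*571^1=-2284/9389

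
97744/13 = 7518  +  10/13 = 7518.77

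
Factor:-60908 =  - 2^2*15227^1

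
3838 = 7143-3305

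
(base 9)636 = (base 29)hq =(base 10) 519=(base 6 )2223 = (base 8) 1007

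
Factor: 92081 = 11^2*761^1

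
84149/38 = 2214 + 17/38 = 2214.45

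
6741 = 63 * 107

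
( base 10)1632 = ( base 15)73c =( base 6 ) 11320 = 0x660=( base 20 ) 41c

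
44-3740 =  - 3696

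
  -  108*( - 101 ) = 10908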